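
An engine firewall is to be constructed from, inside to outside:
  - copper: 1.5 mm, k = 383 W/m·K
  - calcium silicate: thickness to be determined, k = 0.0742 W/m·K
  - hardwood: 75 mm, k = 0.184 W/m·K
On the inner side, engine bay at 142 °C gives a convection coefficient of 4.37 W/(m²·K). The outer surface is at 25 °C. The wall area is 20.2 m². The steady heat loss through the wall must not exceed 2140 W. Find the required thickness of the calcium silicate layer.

Model the wall as resistances in series:
R_inner film = 1/(h_i·A) = 1/(4.37×20.2) = 0.01133 K/W
R_copper = L/(kA) = 0.0015/(383×20.2) = 1.939×10^-7 K/W
R_hardwood = L/(kA) = 0.075/(0.184×20.2) = 0.02018 K/W
Sum of the known resistances R_other = 0.03151 K/W
Required total resistance R_tot = ΔT/Q_allow = 117/2140 = 0.05467 K/W
R_calcium silicate = R_tot − R_other = 0.02317 K/W
L = R·k·A = 0.02317×0.0742×20.2

L ≈ 34.7 mm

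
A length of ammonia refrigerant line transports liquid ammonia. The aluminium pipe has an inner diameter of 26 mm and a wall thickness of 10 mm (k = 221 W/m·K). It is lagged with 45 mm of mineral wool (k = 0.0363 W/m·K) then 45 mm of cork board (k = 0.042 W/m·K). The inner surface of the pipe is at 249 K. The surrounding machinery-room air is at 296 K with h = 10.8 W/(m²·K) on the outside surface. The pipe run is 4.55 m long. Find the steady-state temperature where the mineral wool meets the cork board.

T ≈ 282 K

Radial resistances (cylindrical: R_cond = ln(r_o/r_i)/(2πkL), R_conv = 1/(h·2πrL)):
R_aluminium pipe wall = ln(23/13)/(2π×221×4.55) = 9.03×10^-5 K/W
R_mineral wool = ln(68/23)/(2π×0.0363×4.55) = 1.045 K/W
R_cork board = ln(113/68)/(2π×0.042×4.55) = 0.423 K/W
R_outer film = 1/(h_o·2πr_oL) = 1/(10.8×2π×0.113×4.55) = 0.02866 K/W
R_total = 1.496 K/W
Q = ΔT/R_total = 47/1.496
Q = 31.4 W
T_interface = T_inner + Q·ΣR(inner→interface) = 249 + 31.4×1.045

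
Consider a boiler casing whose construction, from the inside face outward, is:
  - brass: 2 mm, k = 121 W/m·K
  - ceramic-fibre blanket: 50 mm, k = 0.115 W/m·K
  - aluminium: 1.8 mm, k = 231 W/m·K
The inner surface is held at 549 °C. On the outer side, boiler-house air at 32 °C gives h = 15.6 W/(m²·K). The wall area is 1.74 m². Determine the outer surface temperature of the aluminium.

Using the resistance-network approach (series):
R_brass = L/(kA) = 0.002/(121×1.74) = 9.499×10^-6 K/W
R_ceramic-fibre blanket = L/(kA) = 0.05/(0.115×1.74) = 0.2499 K/W
R_aluminium = L/(kA) = 0.0018/(231×1.74) = 4.478×10^-6 K/W
R_outer film = 1/(h_o·A) = 1/(15.6×1.74) = 0.03684 K/W
R_total = 0.2867 K/W;  Q = ΔT/R_total = 517/0.2867 = 1803 W
T_interface = T_inner − Q·ΣR(inner→interface) = 549 − 1800×0.2499

T ≈ 98.4 °C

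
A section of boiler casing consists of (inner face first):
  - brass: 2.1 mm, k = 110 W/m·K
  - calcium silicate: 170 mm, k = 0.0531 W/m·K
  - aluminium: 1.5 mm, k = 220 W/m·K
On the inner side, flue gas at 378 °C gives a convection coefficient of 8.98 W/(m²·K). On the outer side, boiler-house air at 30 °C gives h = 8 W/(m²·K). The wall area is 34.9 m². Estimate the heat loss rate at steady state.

Q ≈ 3530 W

Treating each layer as a thermal resistance in series:
R_inner film = 1/(h_i·A) = 1/(8.98×34.9) = 0.003191 K/W
R_brass = L/(kA) = 0.0021/(110×34.9) = 5.47×10^-7 K/W
R_calcium silicate = L/(kA) = 0.17/(0.0531×34.9) = 0.09173 K/W
R_aluminium = L/(kA) = 0.0015/(220×34.9) = 1.954×10^-7 K/W
R_outer film = 1/(h_o·A) = 1/(8×34.9) = 0.003582 K/W
R_total = 0.09851 K/W
Q = ΔT / R_total = 348 / 0.09851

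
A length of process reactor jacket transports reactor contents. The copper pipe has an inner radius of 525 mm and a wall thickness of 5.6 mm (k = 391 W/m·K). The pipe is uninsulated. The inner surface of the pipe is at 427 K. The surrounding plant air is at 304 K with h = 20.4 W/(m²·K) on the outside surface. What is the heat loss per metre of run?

Cylindrical conduction, so R = ln(r₂/r₁)/(2πkL) per layer, in series:
R_copper pipe wall = ln(530.6/525)/(2π×391×1) = 4.319×10^-6 K/W
R_outer film = 1/(h_o·2πr_oL) = 1/(20.4×2π×0.5306×1) = 0.0147 K/W
R_total = 0.01471 K/W
Q = ΔT/R_total = 123/0.01471

q′ ≈ 8360 W/m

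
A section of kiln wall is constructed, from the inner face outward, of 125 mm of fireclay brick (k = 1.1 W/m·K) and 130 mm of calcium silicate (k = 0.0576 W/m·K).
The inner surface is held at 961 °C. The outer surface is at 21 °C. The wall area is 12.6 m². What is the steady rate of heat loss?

Q ≈ 5000 W

Using the resistance-network approach (series):
R_fireclay brick = L/(kA) = 0.125/(1.1×12.6) = 0.009019 K/W
R_calcium silicate = L/(kA) = 0.13/(0.0576×12.6) = 0.1791 K/W
R_total = 0.1881 K/W
Q = ΔT / R_total = 940 / 0.1881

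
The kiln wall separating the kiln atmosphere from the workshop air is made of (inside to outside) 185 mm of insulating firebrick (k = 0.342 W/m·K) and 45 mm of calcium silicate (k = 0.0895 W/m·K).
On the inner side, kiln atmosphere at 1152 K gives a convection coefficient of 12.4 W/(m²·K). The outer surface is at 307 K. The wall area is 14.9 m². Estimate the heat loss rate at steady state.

Q ≈ 11200 W

Treating each layer as a thermal resistance in series:
R_inner film = 1/(h_i·A) = 1/(12.4×14.9) = 0.005412 K/W
R_insulating firebrick = L/(kA) = 0.185/(0.342×14.9) = 0.0363 K/W
R_calcium silicate = L/(kA) = 0.045/(0.0895×14.9) = 0.03374 K/W
R_total = 0.07546 K/W
Q = ΔT / R_total = 845 / 0.07546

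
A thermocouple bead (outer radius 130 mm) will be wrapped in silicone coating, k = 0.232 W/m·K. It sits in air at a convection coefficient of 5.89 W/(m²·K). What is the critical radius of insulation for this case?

r_cr ≈ 78.8 mm

For a sphere r_cr = 2k/h = 2×0.232/5.89
r_cr = 78.8 mm; since the bare radius (130 mm) is above r_cr, any added insulation will reduce heat loss.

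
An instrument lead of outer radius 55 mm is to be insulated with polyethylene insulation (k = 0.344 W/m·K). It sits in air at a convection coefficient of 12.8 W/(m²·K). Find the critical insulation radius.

r_cr ≈ 26.9 mm

For a cylinder r_cr = k/h = 0.344/12.8
r_cr = 26.9 mm; since the bare radius (55 mm) is above r_cr, any added insulation will reduce heat loss.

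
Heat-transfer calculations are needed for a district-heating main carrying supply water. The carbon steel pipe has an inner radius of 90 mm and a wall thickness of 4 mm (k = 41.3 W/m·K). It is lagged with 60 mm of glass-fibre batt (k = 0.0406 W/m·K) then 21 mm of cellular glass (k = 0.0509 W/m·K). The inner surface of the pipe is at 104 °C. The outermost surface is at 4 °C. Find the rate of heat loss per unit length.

q′ ≈ 42.8 W/m

Treating each annulus and film as a series resistance:
R_carbon steel pipe wall = ln(94/90)/(2π×41.3×1) = 1.676×10^-4 K/W
R_glass-fibre batt = ln(154/94)/(2π×0.0406×1) = 1.935 K/W
R_cellular glass = ln(175/154)/(2π×0.0509×1) = 0.3997 K/W
R_total = 2.335 K/W
Q = ΔT/R_total = 100/2.335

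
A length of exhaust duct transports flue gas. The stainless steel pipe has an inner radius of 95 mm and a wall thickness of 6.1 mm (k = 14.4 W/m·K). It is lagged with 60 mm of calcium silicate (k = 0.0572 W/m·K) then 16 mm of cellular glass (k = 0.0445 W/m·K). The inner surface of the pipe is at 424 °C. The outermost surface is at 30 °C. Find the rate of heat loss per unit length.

q′ ≈ 241 W/m

Treating each annulus and film as a series resistance:
R_stainless steel pipe wall = ln(101.1/95)/(2π×14.4×1) = 6.878×10^-4 K/W
R_calcium silicate = ln(161.1/101.1)/(2π×0.0572×1) = 1.296 K/W
R_cellular glass = ln(177.1/161.1)/(2π×0.0445×1) = 0.3387 K/W
R_total = 1.636 K/W
Q = ΔT/R_total = 394/1.636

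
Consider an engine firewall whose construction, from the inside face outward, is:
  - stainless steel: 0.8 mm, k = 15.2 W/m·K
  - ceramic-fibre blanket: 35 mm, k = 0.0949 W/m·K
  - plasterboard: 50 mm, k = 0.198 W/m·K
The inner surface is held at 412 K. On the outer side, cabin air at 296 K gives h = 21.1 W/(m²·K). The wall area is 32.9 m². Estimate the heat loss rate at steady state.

Q ≈ 5710 W

Series thermal resistances:
R_stainless steel = L/(kA) = 0.0008/(15.2×32.9) = 1.6×10^-6 K/W
R_ceramic-fibre blanket = L/(kA) = 0.035/(0.0949×32.9) = 0.01121 K/W
R_plasterboard = L/(kA) = 0.05/(0.198×32.9) = 0.007676 K/W
R_outer film = 1/(h_o·A) = 1/(21.1×32.9) = 0.001441 K/W
R_total = 0.02033 K/W
Q = ΔT / R_total = 116 / 0.02033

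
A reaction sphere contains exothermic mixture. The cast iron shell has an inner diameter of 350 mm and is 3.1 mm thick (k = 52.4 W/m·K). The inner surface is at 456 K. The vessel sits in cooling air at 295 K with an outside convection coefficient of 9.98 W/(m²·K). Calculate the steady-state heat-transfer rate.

Radial (spherical) resistances in series:
R_cast iron shell = (1/0.175 − 1/0.1781)/(4π×52.4) = 1.51×10^-4 K/W
R_outer film = 1/(h·4πr_o²) = 1/(9.98×4π×0.1781²) = 0.2514 K/W
R_total = 0.2515 K/W
Q = ΔT/R_total = 161/0.2515

Q ≈ 640 W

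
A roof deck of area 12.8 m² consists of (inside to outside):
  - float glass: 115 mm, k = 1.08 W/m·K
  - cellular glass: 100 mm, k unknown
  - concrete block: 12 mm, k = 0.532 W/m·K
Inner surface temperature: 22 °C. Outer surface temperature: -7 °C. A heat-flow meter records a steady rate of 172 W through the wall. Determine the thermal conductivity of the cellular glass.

Using the resistance-network approach (series):
R_float glass = L/(kA) = 0.115/(1.08×12.8) = 0.008319 K/W
R_concrete block = L/(kA) = 0.012/(0.532×12.8) = 0.001762 K/W
Sum of known resistances R_other = 0.01008 K/W
Total R = ΔT/Q = 29/172 = 0.1686 K/W
R_cellular glass = R_total − R_other = 0.1585 K/W
k = L/(R·A) = 0.1/(0.1585×12.8)

k ≈ 0.0493 W/(m·K)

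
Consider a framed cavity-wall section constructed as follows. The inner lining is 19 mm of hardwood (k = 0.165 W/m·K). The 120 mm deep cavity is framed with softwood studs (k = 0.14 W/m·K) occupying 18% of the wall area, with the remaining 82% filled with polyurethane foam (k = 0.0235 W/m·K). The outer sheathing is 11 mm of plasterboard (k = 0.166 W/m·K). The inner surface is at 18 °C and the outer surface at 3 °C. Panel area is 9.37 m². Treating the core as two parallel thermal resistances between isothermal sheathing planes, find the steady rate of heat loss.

Q ≈ 48.8 W

Sheathing layers in series; stud and cavity paths in parallel between them.
R_inner = 0.019/(0.165×9.37) = 0.01229 K/W
R_stud  = 0.12/(0.14×0.18×9.37) = 0.5082 K/W
R_cav   = 0.12/(0.0235×0.82×9.37) = 0.6646 K/W
1/R_core = 1/R_stud + 1/R_cav → R_core = 0.288 K/W
R_outer = 0.011/(0.166×9.37) = 0.007072 K/W
R_total = 0.3073 K/W
Q = ΔT/R_total = 15/0.3073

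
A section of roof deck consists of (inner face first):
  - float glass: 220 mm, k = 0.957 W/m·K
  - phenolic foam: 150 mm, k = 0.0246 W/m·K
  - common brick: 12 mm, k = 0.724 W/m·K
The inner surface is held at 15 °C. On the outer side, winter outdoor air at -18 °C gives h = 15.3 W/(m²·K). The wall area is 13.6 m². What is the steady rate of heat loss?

Q ≈ 70 W

Using the resistance-network approach (series):
R_float glass = L/(kA) = 0.22/(0.957×13.6) = 0.0169 K/W
R_phenolic foam = L/(kA) = 0.15/(0.0246×13.6) = 0.4484 K/W
R_common brick = L/(kA) = 0.012/(0.724×13.6) = 0.001219 K/W
R_outer film = 1/(h_o·A) = 1/(15.3×13.6) = 0.004806 K/W
R_total = 0.4713 K/W
Q = ΔT / R_total = 33 / 0.4713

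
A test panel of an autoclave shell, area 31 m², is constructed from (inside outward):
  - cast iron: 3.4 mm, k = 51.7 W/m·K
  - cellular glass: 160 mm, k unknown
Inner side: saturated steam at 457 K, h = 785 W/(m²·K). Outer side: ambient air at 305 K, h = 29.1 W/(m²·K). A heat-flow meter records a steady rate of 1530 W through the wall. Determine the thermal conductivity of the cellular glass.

Using the resistance-network approach (series):
R_inner film = 1/(h_i·A) = 1/(785×31) = 4.109×10^-5 K/W
R_cast iron = L/(kA) = 0.0034/(51.7×31) = 2.121×10^-6 K/W
R_outer film = 1/(h_o·A) = 1/(29.1×31) = 0.001109 K/W
Sum of known resistances R_other = 0.001152 K/W
Total R = ΔT/Q = 152/1530 = 0.09935 K/W
R_cellular glass = R_total − R_other = 0.09819 K/W
k = L/(R·A) = 0.16/(0.09819×31)

k ≈ 0.0526 W/(m·K)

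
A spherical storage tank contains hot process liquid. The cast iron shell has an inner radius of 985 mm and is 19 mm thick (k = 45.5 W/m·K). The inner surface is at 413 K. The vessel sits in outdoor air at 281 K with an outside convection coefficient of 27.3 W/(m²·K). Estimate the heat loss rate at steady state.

Q ≈ 45100 W

For a spherical shell R = (1/r₁ − 1/r₂)/(4πk); film R = 1/(h·4πr²). In series:
R_cast iron shell = (1/0.985 − 1/1.004)/(4π×45.5) = 3.36×10^-5 K/W
R_outer film = 1/(h·4πr_o²) = 1/(27.3×4π×1.004²) = 0.002892 K/W
R_total = 0.002925 K/W
Q = ΔT/R_total = 132/0.002925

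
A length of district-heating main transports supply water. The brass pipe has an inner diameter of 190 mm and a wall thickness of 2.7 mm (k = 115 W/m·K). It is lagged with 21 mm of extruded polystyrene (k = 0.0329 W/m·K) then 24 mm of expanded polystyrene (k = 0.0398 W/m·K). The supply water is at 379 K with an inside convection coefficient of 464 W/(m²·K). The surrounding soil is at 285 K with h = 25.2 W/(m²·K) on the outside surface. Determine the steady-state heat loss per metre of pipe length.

Treating each annulus and film as a series resistance:
R_inner film = 1/(h_i·2πr₁L) = 1/(464×2π×0.095×1) = 0.003611 K/W
R_brass pipe wall = ln(97.7/95)/(2π×115×1) = 3.878×10^-5 K/W
R_extruded polystyrene = ln(118.7/97.7)/(2π×0.0329×1) = 0.9419 K/W
R_expanded polystyrene = ln(142.7/118.7)/(2π×0.0398×1) = 0.7364 K/W
R_outer film = 1/(h_o·2πr_oL) = 1/(25.2×2π×0.1427×1) = 0.04426 K/W
R_total = 1.726 K/W
Q = ΔT/R_total = 94/1.726

q′ ≈ 54.5 W/m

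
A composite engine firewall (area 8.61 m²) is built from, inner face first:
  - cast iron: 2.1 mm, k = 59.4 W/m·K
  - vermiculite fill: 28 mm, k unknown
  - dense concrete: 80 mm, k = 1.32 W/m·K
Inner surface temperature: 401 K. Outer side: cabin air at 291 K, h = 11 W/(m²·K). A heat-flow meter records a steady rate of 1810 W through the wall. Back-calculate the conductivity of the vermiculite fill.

Model the wall as resistances in series:
R_cast iron = L/(kA) = 0.0021/(59.4×8.61) = 4.106×10^-6 K/W
R_dense concrete = L/(kA) = 0.08/(1.32×8.61) = 0.007039 K/W
R_outer film = 1/(h_o·A) = 1/(11×8.61) = 0.01056 K/W
Sum of known resistances R_other = 0.0176 K/W
Total R = ΔT/Q = 110/1810 = 0.06077 K/W
R_vermiculite fill = R_total − R_other = 0.04317 K/W
k = L/(R·A) = 0.028/(0.04317×8.61)

k ≈ 0.0753 W/(m·K)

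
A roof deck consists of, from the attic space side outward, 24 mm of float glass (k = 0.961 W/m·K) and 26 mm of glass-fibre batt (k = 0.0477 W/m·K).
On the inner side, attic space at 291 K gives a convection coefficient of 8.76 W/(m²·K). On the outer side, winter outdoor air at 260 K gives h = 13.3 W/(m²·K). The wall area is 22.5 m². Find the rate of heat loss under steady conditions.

Q ≈ 918 W

Treating each layer as a thermal resistance in series:
R_inner film = 1/(h_i·A) = 1/(8.76×22.5) = 0.005074 K/W
R_float glass = L/(kA) = 0.024/(0.961×22.5) = 0.00111 K/W
R_glass-fibre batt = L/(kA) = 0.026/(0.0477×22.5) = 0.02423 K/W
R_outer film = 1/(h_o·A) = 1/(13.3×22.5) = 0.003342 K/W
R_total = 0.03375 K/W
Q = ΔT / R_total = 31 / 0.03375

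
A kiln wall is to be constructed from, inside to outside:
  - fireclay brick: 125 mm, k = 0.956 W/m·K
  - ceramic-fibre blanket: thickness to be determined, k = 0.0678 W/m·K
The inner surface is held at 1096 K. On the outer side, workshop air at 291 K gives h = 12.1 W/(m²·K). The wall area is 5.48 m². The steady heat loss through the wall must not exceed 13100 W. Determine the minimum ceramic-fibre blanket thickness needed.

L ≈ 8.36 mm

Model the wall as resistances in series:
R_fireclay brick = L/(kA) = 0.125/(0.956×5.48) = 0.02386 K/W
R_outer film = 1/(h_o·A) = 1/(12.1×5.48) = 0.01508 K/W
Sum of the known resistances R_other = 0.03894 K/W
Required total resistance R_tot = ΔT/Q_allow = 805/13100 = 0.06145 K/W
R_ceramic-fibre blanket = R_tot − R_other = 0.02251 K/W
L = R·k·A = 0.02251×0.0678×5.48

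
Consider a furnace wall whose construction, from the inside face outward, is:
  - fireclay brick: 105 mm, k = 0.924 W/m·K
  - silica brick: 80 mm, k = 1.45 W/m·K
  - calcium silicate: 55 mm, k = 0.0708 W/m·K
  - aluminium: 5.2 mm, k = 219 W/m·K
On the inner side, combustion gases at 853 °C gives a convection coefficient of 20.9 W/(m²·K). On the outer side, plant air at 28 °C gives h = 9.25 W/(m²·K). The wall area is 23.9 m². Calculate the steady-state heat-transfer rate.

Thermal resistances in series:
R_inner film = 1/(h_i·A) = 1/(20.9×23.9) = 0.002002 K/W
R_fireclay brick = L/(kA) = 0.105/(0.924×23.9) = 0.004755 K/W
R_silica brick = L/(kA) = 0.08/(1.45×23.9) = 0.002308 K/W
R_calcium silicate = L/(kA) = 0.055/(0.0708×23.9) = 0.0325 K/W
R_aluminium = L/(kA) = 0.0052/(219×23.9) = 9.935×10^-7 K/W
R_outer film = 1/(h_o·A) = 1/(9.25×23.9) = 0.004523 K/W
R_total = 0.04609 K/W
Q = ΔT / R_total = 825 / 0.04609

Q ≈ 17900 W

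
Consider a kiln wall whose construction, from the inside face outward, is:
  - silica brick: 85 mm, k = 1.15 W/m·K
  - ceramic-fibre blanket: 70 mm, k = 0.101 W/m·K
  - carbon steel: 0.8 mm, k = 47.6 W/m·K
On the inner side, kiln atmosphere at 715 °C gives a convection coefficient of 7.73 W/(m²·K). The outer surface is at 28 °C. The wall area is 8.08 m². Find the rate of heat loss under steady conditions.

Using the resistance-network approach (series):
R_inner film = 1/(h_i·A) = 1/(7.73×8.08) = 0.01601 K/W
R_silica brick = L/(kA) = 0.085/(1.15×8.08) = 0.009148 K/W
R_ceramic-fibre blanket = L/(kA) = 0.07/(0.101×8.08) = 0.08578 K/W
R_carbon steel = L/(kA) = 0.0008/(47.6×8.08) = 2.08×10^-6 K/W
R_total = 0.1109 K/W
Q = ΔT / R_total = 687 / 0.1109

Q ≈ 6190 W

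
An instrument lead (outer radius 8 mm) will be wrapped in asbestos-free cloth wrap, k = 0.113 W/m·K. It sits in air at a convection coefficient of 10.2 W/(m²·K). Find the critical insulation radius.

For a cylinder r_cr = k/h = 0.113/10.2
r_cr = 11.1 mm; since the bare radius (8 mm) is below r_cr, adding a thin layer of insulation will *increase* heat loss.

r_cr ≈ 11.1 mm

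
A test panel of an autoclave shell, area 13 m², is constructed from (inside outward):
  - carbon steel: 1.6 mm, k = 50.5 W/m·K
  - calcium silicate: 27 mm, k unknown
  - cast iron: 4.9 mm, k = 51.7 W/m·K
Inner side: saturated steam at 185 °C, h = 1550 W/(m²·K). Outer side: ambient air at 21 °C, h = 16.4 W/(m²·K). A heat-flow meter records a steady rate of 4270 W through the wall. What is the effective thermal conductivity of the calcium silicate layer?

Thermal resistances in series:
R_inner film = 1/(h_i·A) = 1/(1550×13) = 4.963×10^-5 K/W
R_carbon steel = L/(kA) = 0.0016/(50.5×13) = 2.437×10^-6 K/W
R_cast iron = L/(kA) = 0.0049/(51.7×13) = 7.291×10^-6 K/W
R_outer film = 1/(h_o·A) = 1/(16.4×13) = 0.00469 K/W
Sum of known resistances R_other = 0.00475 K/W
Total R = ΔT/Q = 164/4270 = 0.03841 K/W
R_calcium silicate = R_total − R_other = 0.03366 K/W
k = L/(R·A) = 0.027/(0.03366×13)

k ≈ 0.0617 W/(m·K)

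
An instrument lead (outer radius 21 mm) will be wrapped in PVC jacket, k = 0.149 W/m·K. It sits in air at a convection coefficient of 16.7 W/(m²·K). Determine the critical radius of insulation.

r_cr ≈ 8.92 mm

For a cylinder r_cr = k/h = 0.149/16.7
r_cr = 8.92 mm; since the bare radius (21 mm) is above r_cr, any added insulation will reduce heat loss.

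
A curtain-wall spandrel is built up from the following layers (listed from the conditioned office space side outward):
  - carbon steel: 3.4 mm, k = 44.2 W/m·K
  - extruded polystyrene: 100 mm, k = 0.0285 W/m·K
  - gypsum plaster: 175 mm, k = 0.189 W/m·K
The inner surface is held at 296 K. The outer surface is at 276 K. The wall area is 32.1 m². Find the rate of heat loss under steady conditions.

Model the wall as resistances in series:
R_carbon steel = L/(kA) = 0.0034/(44.2×32.1) = 2.396×10^-6 K/W
R_extruded polystyrene = L/(kA) = 0.1/(0.0285×32.1) = 0.1093 K/W
R_gypsum plaster = L/(kA) = 0.175/(0.189×32.1) = 0.02885 K/W
R_total = 0.1382 K/W
Q = ΔT / R_total = 20 / 0.1382

Q ≈ 145 W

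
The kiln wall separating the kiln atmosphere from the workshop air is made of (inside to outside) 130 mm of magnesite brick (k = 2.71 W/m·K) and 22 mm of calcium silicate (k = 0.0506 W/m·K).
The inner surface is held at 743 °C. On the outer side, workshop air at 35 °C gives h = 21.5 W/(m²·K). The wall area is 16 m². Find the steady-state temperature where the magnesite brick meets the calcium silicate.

T ≈ 679 °C

Series thermal resistances:
R_magnesite brick = L/(kA) = 0.13/(2.71×16) = 0.002998 K/W
R_calcium silicate = L/(kA) = 0.022/(0.0506×16) = 0.02717 K/W
R_outer film = 1/(h_o·A) = 1/(21.5×16) = 0.002907 K/W
R_total = 0.03308 K/W;  Q = ΔT/R_total = 708/0.03308 = 21400 W
T_interface = T_inner − Q·ΣR(inner→interface) = 743 − 21400×0.002998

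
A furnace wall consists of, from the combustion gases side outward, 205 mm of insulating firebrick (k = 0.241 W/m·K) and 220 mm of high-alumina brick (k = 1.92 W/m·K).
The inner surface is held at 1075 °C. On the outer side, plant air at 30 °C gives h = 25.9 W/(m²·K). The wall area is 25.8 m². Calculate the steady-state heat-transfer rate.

Q ≈ 26900 W

Model the wall as resistances in series:
R_insulating firebrick = L/(kA) = 0.205/(0.241×25.8) = 0.03297 K/W
R_high-alumina brick = L/(kA) = 0.22/(1.92×25.8) = 0.004441 K/W
R_outer film = 1/(h_o·A) = 1/(25.9×25.8) = 0.001497 K/W
R_total = 0.03891 K/W
Q = ΔT / R_total = 1045 / 0.03891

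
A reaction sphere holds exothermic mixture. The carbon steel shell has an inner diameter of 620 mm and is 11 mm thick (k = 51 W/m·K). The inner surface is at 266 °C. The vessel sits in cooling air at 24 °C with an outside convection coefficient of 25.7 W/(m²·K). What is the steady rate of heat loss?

Radial (spherical) resistances in series:
R_carbon steel shell = (1/0.31 − 1/0.321)/(4π×51) = 1.725×10^-4 K/W
R_outer film = 1/(h·4πr_o²) = 1/(25.7×4π×0.321²) = 0.03005 K/W
R_total = 0.03022 K/W
Q = ΔT/R_total = 242/0.03022

Q ≈ 8010 W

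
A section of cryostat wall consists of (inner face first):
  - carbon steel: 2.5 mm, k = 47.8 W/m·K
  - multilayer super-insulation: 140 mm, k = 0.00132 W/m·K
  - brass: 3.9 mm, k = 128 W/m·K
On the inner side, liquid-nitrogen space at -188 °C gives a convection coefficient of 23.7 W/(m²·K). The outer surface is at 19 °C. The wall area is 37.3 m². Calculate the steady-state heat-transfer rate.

Q ≈ 72.8 W

Treating each layer as a thermal resistance in series:
R_inner film = 1/(h_i·A) = 1/(23.7×37.3) = 0.001131 K/W
R_carbon steel = L/(kA) = 0.0025/(47.8×37.3) = 1.402×10^-6 K/W
R_multilayer super-insulation = L/(kA) = 0.14/(0.00132×37.3) = 2.843 K/W
R_brass = L/(kA) = 0.0039/(128×37.3) = 8.169×10^-7 K/W
R_total = 2.845 K/W
Q = ΔT / R_total = 207 / 2.845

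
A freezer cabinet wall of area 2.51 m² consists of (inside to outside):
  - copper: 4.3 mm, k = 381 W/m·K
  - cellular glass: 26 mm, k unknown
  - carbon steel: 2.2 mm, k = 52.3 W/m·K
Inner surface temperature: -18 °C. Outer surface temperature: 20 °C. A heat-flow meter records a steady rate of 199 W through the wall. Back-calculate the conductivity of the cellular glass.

k ≈ 0.0543 W/(m·K)

Treating each layer as a thermal resistance in series:
R_copper = L/(kA) = 0.0043/(381×2.51) = 4.496×10^-6 K/W
R_carbon steel = L/(kA) = 0.0022/(52.3×2.51) = 1.676×10^-5 K/W
Sum of known resistances R_other = 2.126×10^-5 K/W
Total R = ΔT/Q = 38/199 = 0.191 K/W
R_cellular glass = R_total − R_other = 0.1909 K/W
k = L/(R·A) = 0.026/(0.1909×2.51)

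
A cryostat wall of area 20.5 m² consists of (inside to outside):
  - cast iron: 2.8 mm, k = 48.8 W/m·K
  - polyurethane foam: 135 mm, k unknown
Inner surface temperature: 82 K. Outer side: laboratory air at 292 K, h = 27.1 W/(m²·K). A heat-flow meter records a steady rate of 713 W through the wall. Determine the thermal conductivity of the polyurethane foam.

k ≈ 0.0225 W/(m·K)

Model the wall as resistances in series:
R_cast iron = L/(kA) = 0.0028/(48.8×20.5) = 2.799×10^-6 K/W
R_outer film = 1/(h_o·A) = 1/(27.1×20.5) = 0.0018 K/W
Sum of known resistances R_other = 0.001803 K/W
Total R = ΔT/Q = 210/713 = 0.2945 K/W
R_polyurethane foam = R_total − R_other = 0.2927 K/W
k = L/(R·A) = 0.135/(0.2927×20.5)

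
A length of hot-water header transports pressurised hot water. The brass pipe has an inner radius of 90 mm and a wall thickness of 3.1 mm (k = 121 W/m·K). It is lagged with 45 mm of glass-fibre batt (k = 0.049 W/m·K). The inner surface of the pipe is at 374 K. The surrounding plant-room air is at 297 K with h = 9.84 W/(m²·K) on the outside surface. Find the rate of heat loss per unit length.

q′ ≈ 55.1 W/m

For a radial system each layer contributes R = ln(r_out/r_in)/(2πkL); films add R = 1/(hA).
R_brass pipe wall = ln(93.1/90)/(2π×121×1) = 4.454×10^-5 K/W
R_glass-fibre batt = ln(138.1/93.1)/(2π×0.049×1) = 1.281 K/W
R_outer film = 1/(h_o·2πr_oL) = 1/(9.84×2π×0.1381×1) = 0.1171 K/W
R_total = 1.398 K/W
Q = ΔT/R_total = 77/1.398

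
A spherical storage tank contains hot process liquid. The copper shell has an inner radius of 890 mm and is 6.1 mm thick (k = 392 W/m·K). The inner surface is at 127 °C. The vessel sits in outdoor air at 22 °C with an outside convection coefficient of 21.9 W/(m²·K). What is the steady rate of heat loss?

For a spherical shell R = (1/r₁ − 1/r₂)/(4πk); film R = 1/(h·4πr²). In series:
R_copper shell = (1/0.89 − 1/0.8961)/(4π×392) = 1.553×10^-6 K/W
R_outer film = 1/(h·4πr_o²) = 1/(21.9×4π×0.8961²) = 0.004525 K/W
R_total = 0.004527 K/W
Q = ΔT/R_total = 105/0.004527

Q ≈ 23200 W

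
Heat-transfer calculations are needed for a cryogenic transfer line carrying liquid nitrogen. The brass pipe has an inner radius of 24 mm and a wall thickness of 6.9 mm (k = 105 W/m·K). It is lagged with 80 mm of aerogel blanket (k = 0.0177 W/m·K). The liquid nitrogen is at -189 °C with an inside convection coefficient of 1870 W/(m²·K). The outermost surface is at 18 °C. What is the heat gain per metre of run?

q′ ≈ 18 W/m

Cylindrical conduction, so R = ln(r₂/r₁)/(2πkL) per layer, in series:
R_inner film = 1/(h_i·2πr₁L) = 1/(1870×2π×0.024×1) = 0.003546 K/W
R_brass pipe wall = ln(30.9/24)/(2π×105×1) = 3.83×10^-4 K/W
R_aerogel blanket = ln(110.9/30.9)/(2π×0.0177×1) = 11.49 K/W
R_total = 11.49 K/W
Q = ΔT/R_total = 207/11.49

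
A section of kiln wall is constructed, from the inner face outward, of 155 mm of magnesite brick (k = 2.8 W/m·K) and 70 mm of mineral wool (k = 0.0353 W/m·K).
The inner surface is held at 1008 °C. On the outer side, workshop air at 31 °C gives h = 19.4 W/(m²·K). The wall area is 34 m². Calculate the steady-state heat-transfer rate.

Q ≈ 15900 W

Treating each layer as a thermal resistance in series:
R_magnesite brick = L/(kA) = 0.155/(2.8×34) = 0.001628 K/W
R_mineral wool = L/(kA) = 0.07/(0.0353×34) = 0.05832 K/W
R_outer film = 1/(h_o·A) = 1/(19.4×34) = 0.001516 K/W
R_total = 0.06147 K/W
Q = ΔT / R_total = 977 / 0.06147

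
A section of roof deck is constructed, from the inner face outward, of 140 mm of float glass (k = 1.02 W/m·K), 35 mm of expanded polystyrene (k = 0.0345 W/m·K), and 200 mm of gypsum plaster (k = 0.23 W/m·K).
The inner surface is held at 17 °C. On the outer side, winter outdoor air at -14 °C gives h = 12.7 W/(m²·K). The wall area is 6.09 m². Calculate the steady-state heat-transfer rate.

Q ≈ 89.9 W

Treating each layer as a thermal resistance in series:
R_float glass = L/(kA) = 0.14/(1.02×6.09) = 0.02254 K/W
R_expanded polystyrene = L/(kA) = 0.035/(0.0345×6.09) = 0.1666 K/W
R_gypsum plaster = L/(kA) = 0.2/(0.23×6.09) = 0.1428 K/W
R_outer film = 1/(h_o·A) = 1/(12.7×6.09) = 0.01293 K/W
R_total = 0.3448 K/W
Q = ΔT / R_total = 31 / 0.3448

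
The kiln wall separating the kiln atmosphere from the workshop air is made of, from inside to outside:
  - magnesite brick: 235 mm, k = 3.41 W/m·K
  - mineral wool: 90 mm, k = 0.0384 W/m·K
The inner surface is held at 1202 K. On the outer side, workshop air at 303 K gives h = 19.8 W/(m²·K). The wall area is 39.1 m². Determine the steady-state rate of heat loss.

Q ≈ 14300 W

Thermal resistances in series:
R_magnesite brick = L/(kA) = 0.235/(3.41×39.1) = 0.001763 K/W
R_mineral wool = L/(kA) = 0.09/(0.0384×39.1) = 0.05994 K/W
R_outer film = 1/(h_o·A) = 1/(19.8×39.1) = 0.001292 K/W
R_total = 0.063 K/W
Q = ΔT / R_total = 899 / 0.063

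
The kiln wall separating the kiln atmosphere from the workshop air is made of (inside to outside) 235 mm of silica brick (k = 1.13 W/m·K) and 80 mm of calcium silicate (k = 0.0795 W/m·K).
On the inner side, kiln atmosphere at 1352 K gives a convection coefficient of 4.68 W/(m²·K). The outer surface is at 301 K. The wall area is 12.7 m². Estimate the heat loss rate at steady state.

Treating each layer as a thermal resistance in series:
R_inner film = 1/(h_i·A) = 1/(4.68×12.7) = 0.01682 K/W
R_silica brick = L/(kA) = 0.235/(1.13×12.7) = 0.01638 K/W
R_calcium silicate = L/(kA) = 0.08/(0.0795×12.7) = 0.07924 K/W
R_total = 0.1124 K/W
Q = ΔT / R_total = 1051 / 0.1124

Q ≈ 9350 W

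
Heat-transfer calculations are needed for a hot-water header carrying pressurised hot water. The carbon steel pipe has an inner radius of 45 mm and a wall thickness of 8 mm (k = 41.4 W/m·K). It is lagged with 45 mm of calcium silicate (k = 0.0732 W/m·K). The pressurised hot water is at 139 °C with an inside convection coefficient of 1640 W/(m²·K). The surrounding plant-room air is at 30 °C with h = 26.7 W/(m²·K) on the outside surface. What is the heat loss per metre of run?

Treating each annulus and film as a series resistance:
R_inner film = 1/(h_i·2πr₁L) = 1/(1640×2π×0.045×1) = 0.002157 K/W
R_carbon steel pipe wall = ln(53/45)/(2π×41.4×1) = 6.29×10^-4 K/W
R_calcium silicate = ln(98/53)/(2π×0.0732×1) = 1.336 K/W
R_outer film = 1/(h_o·2πr_oL) = 1/(26.7×2π×0.098×1) = 0.06083 K/W
R_total = 1.4 K/W
Q = ΔT/R_total = 109/1.4

q′ ≈ 77.9 W/m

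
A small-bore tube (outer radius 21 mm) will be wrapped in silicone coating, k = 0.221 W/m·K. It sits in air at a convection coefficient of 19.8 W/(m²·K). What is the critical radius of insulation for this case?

r_cr ≈ 11.2 mm

For a cylinder r_cr = k/h = 0.221/19.8
r_cr = 11.2 mm; since the bare radius (21 mm) is above r_cr, any added insulation will reduce heat loss.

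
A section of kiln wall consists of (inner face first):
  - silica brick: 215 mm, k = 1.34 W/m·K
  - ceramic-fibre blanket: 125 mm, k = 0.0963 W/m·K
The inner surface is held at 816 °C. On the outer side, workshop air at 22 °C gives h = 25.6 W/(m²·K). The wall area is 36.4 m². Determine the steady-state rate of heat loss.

Thermal resistances in series:
R_silica brick = L/(kA) = 0.215/(1.34×36.4) = 0.004408 K/W
R_ceramic-fibre blanket = L/(kA) = 0.125/(0.0963×36.4) = 0.03566 K/W
R_outer film = 1/(h_o·A) = 1/(25.6×36.4) = 0.001073 K/W
R_total = 0.04114 K/W
Q = ΔT / R_total = 794 / 0.04114

Q ≈ 19300 W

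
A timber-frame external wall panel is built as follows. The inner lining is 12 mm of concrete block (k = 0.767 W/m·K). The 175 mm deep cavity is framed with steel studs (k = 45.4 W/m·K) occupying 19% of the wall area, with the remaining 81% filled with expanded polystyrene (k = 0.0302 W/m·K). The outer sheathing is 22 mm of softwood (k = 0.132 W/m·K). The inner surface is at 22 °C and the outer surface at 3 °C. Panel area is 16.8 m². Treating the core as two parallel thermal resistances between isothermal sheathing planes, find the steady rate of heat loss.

Q ≈ 1580 W

Sheathing layers in series; stud and cavity paths in parallel between them.
R_inner = 0.012/(0.767×16.8) = 9.313×10^-4 K/W
R_stud  = 0.175/(45.4×0.19×16.8) = 0.001208 K/W
R_cav   = 0.175/(0.0302×0.81×16.8) = 0.4258 K/W
1/R_core = 1/R_stud + 1/R_cav → R_core = 0.001204 K/W
R_outer = 0.022/(0.132×16.8) = 0.009921 K/W
R_total = 0.01206 K/W
Q = ΔT/R_total = 19/0.01206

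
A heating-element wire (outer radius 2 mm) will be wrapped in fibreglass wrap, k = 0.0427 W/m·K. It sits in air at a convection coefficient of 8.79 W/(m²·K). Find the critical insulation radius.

For a cylinder r_cr = k/h = 0.0427/8.79
r_cr = 4.86 mm; since the bare radius (2 mm) is below r_cr, adding a thin layer of insulation will *increase* heat loss.

r_cr ≈ 4.86 mm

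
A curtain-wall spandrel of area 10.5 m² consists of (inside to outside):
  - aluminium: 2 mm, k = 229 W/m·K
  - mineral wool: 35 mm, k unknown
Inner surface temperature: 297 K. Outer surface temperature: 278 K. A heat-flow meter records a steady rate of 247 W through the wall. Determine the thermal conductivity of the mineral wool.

Using the resistance-network approach (series):
R_aluminium = L/(kA) = 0.002/(229×10.5) = 8.318×10^-7 K/W
Sum of known resistances R_other = 8.318×10^-7 K/W
Total R = ΔT/Q = 19/247 = 0.07692 K/W
R_mineral wool = R_total − R_other = 0.07692 K/W
k = L/(R·A) = 0.035/(0.07692×10.5)

k ≈ 0.0433 W/(m·K)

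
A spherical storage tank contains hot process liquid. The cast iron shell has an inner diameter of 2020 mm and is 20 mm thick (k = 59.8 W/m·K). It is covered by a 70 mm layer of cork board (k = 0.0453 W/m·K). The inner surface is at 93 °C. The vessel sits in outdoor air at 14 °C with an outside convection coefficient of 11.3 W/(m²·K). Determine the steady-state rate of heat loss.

Each spherical layer contributes R = (1/r_i − 1/r_o)/(4πk):
R_cast iron shell = (1/1.01 − 1/1.03)/(4π×59.8) = 2.558×10^-5 K/W
R_cork board = (1/1.03 − 1/1.1)/(4π×0.0453) = 0.1085 K/W
R_outer film = 1/(h·4πr_o²) = 1/(11.3×4π×1.1²) = 0.00582 K/W
R_total = 0.1144 K/W
Q = ΔT/R_total = 79/0.1144

Q ≈ 691 W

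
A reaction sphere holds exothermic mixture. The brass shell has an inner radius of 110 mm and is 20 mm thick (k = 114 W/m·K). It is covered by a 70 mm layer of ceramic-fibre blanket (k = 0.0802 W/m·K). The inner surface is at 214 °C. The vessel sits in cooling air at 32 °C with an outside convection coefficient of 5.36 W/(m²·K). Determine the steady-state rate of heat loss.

Each spherical layer contributes R = (1/r_i − 1/r_o)/(4πk):
R_brass shell = (1/0.11 − 1/0.13)/(4π×114) = 9.763×10^-4 K/W
R_ceramic-fibre blanket = (1/0.13 − 1/0.2)/(4π×0.0802) = 2.671 K/W
R_outer film = 1/(h·4πr_o²) = 1/(5.36×4π×0.2²) = 0.3712 K/W
R_total = 3.044 K/W
Q = ΔT/R_total = 182/3.044

Q ≈ 59.8 W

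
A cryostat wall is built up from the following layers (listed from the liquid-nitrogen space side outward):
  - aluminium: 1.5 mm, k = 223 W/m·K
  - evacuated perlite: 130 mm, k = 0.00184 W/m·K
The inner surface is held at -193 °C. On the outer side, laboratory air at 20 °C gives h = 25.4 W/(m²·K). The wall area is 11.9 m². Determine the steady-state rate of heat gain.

Q ≈ 35.9 W

Using the resistance-network approach (series):
R_aluminium = L/(kA) = 0.0015/(223×11.9) = 5.652×10^-7 K/W
R_evacuated perlite = L/(kA) = 0.13/(0.00184×11.9) = 5.937 K/W
R_outer film = 1/(h_o·A) = 1/(25.4×11.9) = 0.003308 K/W
R_total = 5.94 K/W
Q = ΔT / R_total = 213 / 5.94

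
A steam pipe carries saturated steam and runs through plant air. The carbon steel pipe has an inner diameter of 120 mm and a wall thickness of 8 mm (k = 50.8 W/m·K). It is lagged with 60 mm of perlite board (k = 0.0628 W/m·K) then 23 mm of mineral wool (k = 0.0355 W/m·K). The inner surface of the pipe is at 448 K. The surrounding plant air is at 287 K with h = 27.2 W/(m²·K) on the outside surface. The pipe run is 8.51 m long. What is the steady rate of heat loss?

Cylindrical conduction, so R = ln(r₂/r₁)/(2πkL) per layer, in series:
R_carbon steel pipe wall = ln(68/60)/(2π×50.8×8.51) = 4.608×10^-5 K/W
R_perlite board = ln(128/68)/(2π×0.0628×8.51) = 0.1884 K/W
R_mineral wool = ln(151/128)/(2π×0.0355×8.51) = 0.08706 K/W
R_outer film = 1/(h_o·2πr_oL) = 1/(27.2×2π×0.151×8.51) = 0.004553 K/W
R_total = 0.28 K/W
Q = ΔT/R_total = 161/0.28

Q ≈ 575 W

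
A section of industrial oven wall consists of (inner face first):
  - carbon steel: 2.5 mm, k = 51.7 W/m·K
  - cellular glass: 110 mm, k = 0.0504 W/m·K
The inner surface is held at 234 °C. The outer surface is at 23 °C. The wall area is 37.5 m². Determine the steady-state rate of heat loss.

Treating each layer as a thermal resistance in series:
R_carbon steel = L/(kA) = 0.0025/(51.7×37.5) = 1.289×10^-6 K/W
R_cellular glass = L/(kA) = 0.11/(0.0504×37.5) = 0.0582 K/W
R_total = 0.0582 K/W
Q = ΔT / R_total = 211 / 0.0582

Q ≈ 3630 W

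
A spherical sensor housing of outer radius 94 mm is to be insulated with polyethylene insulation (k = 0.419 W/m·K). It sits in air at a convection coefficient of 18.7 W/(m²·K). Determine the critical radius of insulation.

For a sphere r_cr = 2k/h = 2×0.419/18.7
r_cr = 44.8 mm; since the bare radius (94 mm) is above r_cr, any added insulation will reduce heat loss.

r_cr ≈ 44.8 mm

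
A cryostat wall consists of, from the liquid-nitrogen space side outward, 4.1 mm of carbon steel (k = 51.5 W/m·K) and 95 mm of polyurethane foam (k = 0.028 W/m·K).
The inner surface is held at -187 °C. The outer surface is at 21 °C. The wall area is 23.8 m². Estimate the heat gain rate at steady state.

Q ≈ 1460 W

Thermal resistances in series:
R_carbon steel = L/(kA) = 0.0041/(51.5×23.8) = 3.345×10^-6 K/W
R_polyurethane foam = L/(kA) = 0.095/(0.028×23.8) = 0.1426 K/W
R_total = 0.1426 K/W
Q = ΔT / R_total = 208 / 0.1426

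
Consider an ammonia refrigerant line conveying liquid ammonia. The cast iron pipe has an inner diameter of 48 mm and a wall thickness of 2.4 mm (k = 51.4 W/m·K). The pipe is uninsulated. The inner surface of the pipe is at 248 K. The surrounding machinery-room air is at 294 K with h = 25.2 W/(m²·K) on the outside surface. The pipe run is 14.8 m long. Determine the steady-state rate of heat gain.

For a radial system each layer contributes R = ln(r_out/r_in)/(2πkL); films add R = 1/(hA).
R_cast iron pipe wall = ln(26.4/24)/(2π×51.4×14.8) = 1.994×10^-5 K/W
R_outer film = 1/(h_o·2πr_oL) = 1/(25.2×2π×0.0264×14.8) = 0.01616 K/W
R_total = 0.01618 K/W
Q = ΔT/R_total = 46/0.01618

Q ≈ 2840 W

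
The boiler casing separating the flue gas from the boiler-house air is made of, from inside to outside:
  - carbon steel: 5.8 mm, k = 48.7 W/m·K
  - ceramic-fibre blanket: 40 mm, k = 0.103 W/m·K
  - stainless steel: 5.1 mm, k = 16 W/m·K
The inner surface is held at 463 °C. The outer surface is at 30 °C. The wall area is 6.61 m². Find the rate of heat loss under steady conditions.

Series thermal resistances:
R_carbon steel = L/(kA) = 0.0058/(48.7×6.61) = 1.802×10^-5 K/W
R_ceramic-fibre blanket = L/(kA) = 0.04/(0.103×6.61) = 0.05875 K/W
R_stainless steel = L/(kA) = 0.0051/(16×6.61) = 4.822×10^-5 K/W
R_total = 0.05882 K/W
Q = ΔT / R_total = 433 / 0.05882

Q ≈ 7360 W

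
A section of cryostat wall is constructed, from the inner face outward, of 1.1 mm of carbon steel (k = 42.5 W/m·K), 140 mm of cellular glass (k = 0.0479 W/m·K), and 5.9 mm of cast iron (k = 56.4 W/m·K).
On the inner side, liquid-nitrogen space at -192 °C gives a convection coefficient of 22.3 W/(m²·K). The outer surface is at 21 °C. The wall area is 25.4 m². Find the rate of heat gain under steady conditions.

Q ≈ 1820 W

Thermal resistances in series:
R_inner film = 1/(h_i·A) = 1/(22.3×25.4) = 0.001765 K/W
R_carbon steel = L/(kA) = 0.0011/(42.5×25.4) = 1.019×10^-6 K/W
R_cellular glass = L/(kA) = 0.14/(0.0479×25.4) = 0.1151 K/W
R_cast iron = L/(kA) = 0.0059/(56.4×25.4) = 4.119×10^-6 K/W
R_total = 0.1168 K/W
Q = ΔT / R_total = 213 / 0.1168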